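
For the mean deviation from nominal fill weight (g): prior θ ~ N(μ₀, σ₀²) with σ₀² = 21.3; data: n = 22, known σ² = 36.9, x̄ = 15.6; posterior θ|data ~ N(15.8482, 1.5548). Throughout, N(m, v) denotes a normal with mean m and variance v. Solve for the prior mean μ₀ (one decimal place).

μ₀ = 19.0

With known observation variance, the Normal–Normal posterior has precision τ_n = τ₀ + n/σ² and mean μ_n = (τ₀μ₀ + (n/σ²)x̄)/τ_n.
Here τ₀ = 1/21.3 = 0.046948 and τ_data = 22/36.9 = 0.596206, so τ_n = 0.643154.
Rearranging for μ₀: μ₀ = (μ_n·τ_n − τ_data·x̄)/τ₀ = (15.8482·0.643154 − 0.596206·15.6) / 0.046948 = 0.892020/0.046948 ≈ 19.0.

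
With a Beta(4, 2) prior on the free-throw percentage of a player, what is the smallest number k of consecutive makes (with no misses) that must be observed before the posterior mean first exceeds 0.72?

k = 2

After k makes and 0 misses the posterior is Beta(4+k, 2), with mean (4+k)/(4+2+k).
Set (4+k)/(6+k) > 0.72 and solve: k > (0.72·6 − 4)/(1 − 0.72) = 1.143.
The smallest integer exceeding 1.143 is 2.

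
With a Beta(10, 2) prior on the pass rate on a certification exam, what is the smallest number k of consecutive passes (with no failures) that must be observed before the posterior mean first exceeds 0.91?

After k passes and 0 failures the posterior is Beta(10+k, 2), with mean (10+k)/(10+2+k).
Set (10+k)/(12+k) > 0.91 and solve: k > (0.91·12 − 10)/(1 − 0.91) = 10.222.
The smallest integer exceeding 10.222 is 11.

k = 11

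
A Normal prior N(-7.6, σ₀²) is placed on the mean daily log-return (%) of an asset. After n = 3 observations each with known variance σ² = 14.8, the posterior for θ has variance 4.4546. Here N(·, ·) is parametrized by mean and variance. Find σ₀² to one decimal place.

For the Normal–Normal model with known σ², precisions add: τ_n = τ₀ + n/σ².
So 1/σ₀² = 1/4.4546 − 3/14.8 = 0.224487 − 0.202703 = 0.021784.
Hence σ₀² = 1/0.021784 ≈ 45.9.

σ₀² = 45.9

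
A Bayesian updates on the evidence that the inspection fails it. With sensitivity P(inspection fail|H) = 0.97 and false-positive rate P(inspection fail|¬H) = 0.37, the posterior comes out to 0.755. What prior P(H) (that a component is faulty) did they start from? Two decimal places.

P(H) = 0.54

In odds form, posterior odds = prior odds × likelihood ratio, so prior odds = posterior odds ÷ LR.
Posterior odds = 0.755/(1−0.755) = 3.0816. LR = 0.97/0.37 = 2.6216.
Prior odds = 3.0816/2.6216 = 1.1755, so P(H) = 1.1755/(1+1.1755) ≈ 0.54.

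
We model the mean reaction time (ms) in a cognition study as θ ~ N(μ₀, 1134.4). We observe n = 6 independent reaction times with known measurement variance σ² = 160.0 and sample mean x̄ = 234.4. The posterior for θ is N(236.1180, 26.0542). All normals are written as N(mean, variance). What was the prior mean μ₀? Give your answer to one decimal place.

μ₀ = 309.2

With known observation variance, the Normal–Normal posterior has precision τ_n = τ₀ + n/σ² and mean μ_n = (τ₀μ₀ + (n/σ²)x̄)/τ_n.
Here τ₀ = 1/1134.4 = 0.000882 and τ_data = 6/160.0 = 0.037500, so τ_n = 0.038382.
Rearranging for μ₀: μ₀ = (μ_n·τ_n − τ_data·x̄)/τ₀ = (236.1180·0.038382 − 0.037500·234.4) / 0.000882 = 0.272681/0.000882 ≈ 309.2.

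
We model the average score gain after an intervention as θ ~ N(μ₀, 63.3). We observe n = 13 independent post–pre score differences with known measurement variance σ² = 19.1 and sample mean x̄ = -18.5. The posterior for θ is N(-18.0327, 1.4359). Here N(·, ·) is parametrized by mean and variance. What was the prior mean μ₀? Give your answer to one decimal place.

The posterior mean is a precision-weighted average: μ_n = (τ₀μ₀ + τ_data·x̄)/(τ₀+τ_data), with τ₀=1/σ₀² and τ_data=n/σ².
Here τ₀ = 1/63.3 = 0.015798 and τ_data = 13/19.1 = 0.680628, so τ_n = 0.696426.
Rearranging for μ₀: μ₀ = (μ_n·τ_n − τ_data·x̄)/τ₀ = (-18.0327·0.696426 − 0.680628·-18.5) / 0.015798 = 0.033177/0.015798 ≈ 2.1.

μ₀ = 2.1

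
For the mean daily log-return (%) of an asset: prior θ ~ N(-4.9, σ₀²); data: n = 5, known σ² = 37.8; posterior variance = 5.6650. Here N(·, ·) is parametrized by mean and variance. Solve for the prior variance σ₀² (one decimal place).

Posterior precision equals prior precision plus data precision: 1/σ_n² = 1/σ₀² + n/σ².
So 1/σ₀² = 1/5.6650 − 5/37.8 = 0.176523 − 0.132275 = 0.044248.
Hence σ₀² = 1/0.044248 ≈ 22.6.

σ₀² = 22.6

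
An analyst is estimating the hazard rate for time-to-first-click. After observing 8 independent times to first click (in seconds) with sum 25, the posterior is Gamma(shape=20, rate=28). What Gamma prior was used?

Gamma(shape=12, rate=3)

For an exponential likelihood with a Gamma(α, β) prior on the rate, n observations with total T give posterior Gamma(α+n, β+T).
So α = 20 − 8 = 12 and β = 28 − 25 = 3.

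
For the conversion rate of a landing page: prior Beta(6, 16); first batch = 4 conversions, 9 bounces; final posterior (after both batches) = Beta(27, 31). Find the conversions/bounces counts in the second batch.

17 conversions and 6 bounces

Sequential conjugate updates are equivalent to a single update on the pooled data, so total successes = posterior α − prior α and total failures = posterior β − prior β.
Total across both batches: 27−6=21 conversions, 31−16=15 bounces.
Subtract the first batch: 21−4=17 conversions and 15−9=6 bounces.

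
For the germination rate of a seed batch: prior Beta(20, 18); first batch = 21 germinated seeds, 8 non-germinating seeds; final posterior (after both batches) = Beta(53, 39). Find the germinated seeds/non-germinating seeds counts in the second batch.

Because Beta–binomial updating is additive in the counts, the combined data contributed (α_post−α_prior, β_post−β_prior) successes and failures.
Total across both batches: 53−20=33 germinated seeds, 39−18=21 non-germinating seeds.
Subtract the first batch: 33−21=12 germinated seeds and 21−8=13 non-germinating seeds.

12 germinated seeds and 13 non-germinating seeds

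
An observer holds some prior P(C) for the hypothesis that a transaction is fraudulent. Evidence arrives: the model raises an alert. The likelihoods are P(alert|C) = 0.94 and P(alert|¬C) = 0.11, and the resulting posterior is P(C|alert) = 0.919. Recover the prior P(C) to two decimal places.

In odds form, posterior odds = prior odds × likelihood ratio, so prior odds = posterior odds ÷ LR.
Posterior odds = 0.919/(1−0.919) = 11.3457. LR = 0.94/0.11 = 8.5455.
Prior odds = 11.3457/8.5455 = 1.3277, so P(C) = 1.3277/(1+1.3277) ≈ 0.57.

P(C) = 0.57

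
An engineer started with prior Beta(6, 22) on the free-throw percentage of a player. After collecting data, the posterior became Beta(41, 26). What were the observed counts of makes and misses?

Under Beta–binomial conjugacy the posterior parameters are (a+s, b+f).
Match parameters: s=41−6=35, f=26−22=4.

35 makes and 4 misses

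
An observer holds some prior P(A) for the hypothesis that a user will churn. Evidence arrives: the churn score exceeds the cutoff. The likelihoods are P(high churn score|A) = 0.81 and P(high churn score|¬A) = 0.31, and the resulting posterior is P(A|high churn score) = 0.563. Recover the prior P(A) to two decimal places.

P(A) = 0.33

Bayes' rule in odds form gives O(A|E) = O(A)·[P(E|A)/P(E|¬A)], hence O(A) = O(A|E)/LR.
Posterior odds = 0.563/(1−0.563) = 1.2883. LR = 0.81/0.31 = 2.6129.
Prior odds = 1.2883/2.6129 = 0.4931, so P(A) = 0.4931/(1+0.4931) ≈ 0.33.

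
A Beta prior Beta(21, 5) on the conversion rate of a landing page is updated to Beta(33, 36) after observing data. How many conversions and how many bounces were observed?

12 conversions and 31 bounces

Under Beta–binomial conjugacy the posterior parameters are (α+s, β+f).
So s = 33 − 21 = 12 and f = 36 − 5 = 31.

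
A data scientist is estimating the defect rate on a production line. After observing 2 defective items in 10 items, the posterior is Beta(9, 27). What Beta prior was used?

Under Beta–binomial conjugacy the posterior parameters are (a+s, b+f).
So a = 9 − 2 = 7 and b = 27 − 8 = 19.

Beta(7, 19)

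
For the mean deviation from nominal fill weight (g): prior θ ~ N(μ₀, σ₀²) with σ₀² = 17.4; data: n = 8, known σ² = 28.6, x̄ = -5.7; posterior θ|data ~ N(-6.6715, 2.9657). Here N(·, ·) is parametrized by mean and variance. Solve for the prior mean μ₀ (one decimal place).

The posterior mean is a precision-weighted average: μ_n = (τ₀μ₀ + τ_data·x̄)/(τ₀+τ_data), with τ₀=1/σ₀² and τ_data=n/σ².
Here τ₀ = 1/17.4 = 0.057471 and τ_data = 8/28.6 = 0.279720, so τ_n = 0.337191.
Rearranging for μ₀: μ₀ = (μ_n·τ_n − τ_data·x̄)/τ₀ = (-6.6715·0.337191 − 0.279720·-5.7) / 0.057471 = -0.655166/0.057471 ≈ -11.4.

μ₀ = -11.4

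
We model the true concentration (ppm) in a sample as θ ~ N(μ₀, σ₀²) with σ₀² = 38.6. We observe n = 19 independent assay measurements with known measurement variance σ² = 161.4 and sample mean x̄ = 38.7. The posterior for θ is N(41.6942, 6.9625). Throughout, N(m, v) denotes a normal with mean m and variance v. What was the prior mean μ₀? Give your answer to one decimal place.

μ₀ = 55.3

With known observation variance, the Normal–Normal posterior has precision τ_n = τ₀ + n/σ² and mean μ_n = (τ₀μ₀ + (n/σ²)x̄)/τ_n.
Here τ₀ = 1/38.6 = 0.025907 and τ_data = 19/161.4 = 0.117720, so τ_n = 0.143627.
Rearranging for μ₀: μ₀ = (μ_n·τ_n − τ_data·x̄)/τ₀ = (41.6942·0.143627 − 0.117720·38.7) / 0.025907 = 1.432649/0.025907 ≈ 55.3.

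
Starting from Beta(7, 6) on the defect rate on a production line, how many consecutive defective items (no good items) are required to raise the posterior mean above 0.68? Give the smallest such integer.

After k defective items and 0 good items the posterior is Beta(7+k, 6), with mean (7+k)/(7+6+k).
Set (7+k)/(13+k) > 0.68 and solve: k > (0.68·13 − 7)/(1 − 0.68) = 5.750.
The smallest integer exceeding 5.750 is 6, and checking k=6: (13)/(19) = 0.6842 > 0.68.

k = 6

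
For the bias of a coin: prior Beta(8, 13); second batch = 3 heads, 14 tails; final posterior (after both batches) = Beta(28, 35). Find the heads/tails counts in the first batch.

Because Beta–binomial updating is additive in the counts, the combined data contributed (α_post−α_prior, β_post−β_prior) successes and failures.
Total across both batches: 28−8=20 heads, 35−13=22 tails.
Subtract the second batch: 20−3=17 heads and 22−14=8 tails.

17 heads and 8 tails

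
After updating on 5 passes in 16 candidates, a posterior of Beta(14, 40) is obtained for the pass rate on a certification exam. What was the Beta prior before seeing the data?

Beta(9, 29)

A Beta(a, b) prior with s successes and f failures in binomial data gives a Beta(a+s, b+f) posterior.
Subtract the data counts: 14−5=9, 40−11=29.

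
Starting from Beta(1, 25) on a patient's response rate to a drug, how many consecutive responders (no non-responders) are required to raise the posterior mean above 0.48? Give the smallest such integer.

After k responders and 0 non-responders the posterior is Beta(1+k, 25), with mean (1+k)/(1+25+k).
Set (1+k)/(26+k) > 0.48 and solve: k > (0.48·26 − 1)/(1 − 0.48) = 22.077.
The smallest integer exceeding 22.077 is 23.

k = 23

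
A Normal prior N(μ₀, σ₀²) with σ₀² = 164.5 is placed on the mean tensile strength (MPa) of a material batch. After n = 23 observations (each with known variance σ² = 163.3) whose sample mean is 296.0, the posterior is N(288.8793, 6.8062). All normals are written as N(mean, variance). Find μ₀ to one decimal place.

With known observation variance, the Normal–Normal posterior has precision τ_n = τ₀ + n/σ² and mean μ_n = (τ₀μ₀ + (n/σ²)x̄)/τ_n.
Here τ₀ = 1/164.5 = 0.006079 and τ_data = 23/163.3 = 0.140845, so τ_n = 0.146924.
Rearranging for μ₀: μ₀ = (μ_n·τ_n − τ_data·x̄)/τ₀ = (288.8793·0.146924 − 0.140845·296.0) / 0.006079 = 0.753182/0.006079 ≈ 123.9.

μ₀ = 123.9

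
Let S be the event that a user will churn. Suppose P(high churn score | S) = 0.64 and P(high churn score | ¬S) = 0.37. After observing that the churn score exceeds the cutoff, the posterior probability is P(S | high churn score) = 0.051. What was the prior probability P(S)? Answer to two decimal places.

P(S) = 0.03

Bayes' rule in odds form gives O(S|E) = O(S)·[P(E|S)/P(E|¬S)], hence O(S) = O(S|E)/LR.
Posterior odds = 0.051/(1−0.051) = 0.0537. LR = 0.64/0.37 = 1.7297.
Prior odds = 0.0537/1.7297 = 0.0310, so P(S) = 0.0310/(1+0.0310) ≈ 0.03.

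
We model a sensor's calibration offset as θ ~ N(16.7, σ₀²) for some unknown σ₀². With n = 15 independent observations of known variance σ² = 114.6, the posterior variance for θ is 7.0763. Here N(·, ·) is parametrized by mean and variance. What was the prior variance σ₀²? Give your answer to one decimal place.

For the Normal–Normal model with known σ², precisions add: τ_n = τ₀ + n/σ².
So 1/σ₀² = 1/7.0763 − 15/114.6 = 0.141317 − 0.130890 = 0.010427.
Hence σ₀² = 1/0.010427 ≈ 95.9.

σ₀² = 95.9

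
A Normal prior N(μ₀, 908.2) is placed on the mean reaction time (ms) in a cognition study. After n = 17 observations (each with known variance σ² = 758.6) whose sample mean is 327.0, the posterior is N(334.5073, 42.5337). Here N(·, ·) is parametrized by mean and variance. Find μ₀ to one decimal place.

μ₀ = 487.3

The posterior mean is a precision-weighted average: μ_n = (τ₀μ₀ + τ_data·x̄)/(τ₀+τ_data), with τ₀=1/σ₀² and τ_data=n/σ².
Here τ₀ = 1/908.2 = 0.001101 and τ_data = 17/758.6 = 0.022410, so τ_n = 0.023511.
Rearranging for μ₀: μ₀ = (μ_n·τ_n − τ_data·x̄)/τ₀ = (334.5073·0.023511 − 0.022410·327.0) / 0.001101 = 0.536531/0.001101 ≈ 487.3.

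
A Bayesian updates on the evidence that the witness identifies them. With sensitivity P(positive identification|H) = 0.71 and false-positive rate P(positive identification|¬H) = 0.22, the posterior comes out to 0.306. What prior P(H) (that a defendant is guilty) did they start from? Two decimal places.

P(H) = 0.12

Bayes' rule in odds form gives O(H|E) = O(H)·[P(E|H)/P(E|¬H)], hence O(H) = O(H|E)/LR.
Posterior odds = 0.306/(1−0.306) = 0.4409. LR = 0.71/0.22 = 3.2273.
Prior odds = 0.4409/3.2273 = 0.1366, so P(H) = 0.1366/(1+0.1366) ≈ 0.12.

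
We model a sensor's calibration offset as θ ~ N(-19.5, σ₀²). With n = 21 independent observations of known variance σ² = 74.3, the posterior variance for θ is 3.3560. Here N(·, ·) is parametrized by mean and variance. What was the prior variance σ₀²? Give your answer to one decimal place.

σ₀² = 65.2

Posterior precision equals prior precision plus data precision: 1/σ_n² = 1/σ₀² + n/σ².
So 1/σ₀² = 1/3.3560 − 21/74.3 = 0.297974 − 0.282638 = 0.015336.
Hence σ₀² = 1/0.015336 ≈ 65.2.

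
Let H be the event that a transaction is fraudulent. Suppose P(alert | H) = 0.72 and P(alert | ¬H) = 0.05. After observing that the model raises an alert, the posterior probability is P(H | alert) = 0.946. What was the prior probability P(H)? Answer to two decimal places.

P(H) = 0.55

In odds form, posterior odds = prior odds × likelihood ratio, so prior odds = posterior odds ÷ LR.
Posterior odds = 0.946/(1−0.946) = 17.5185. LR = 0.72/0.05 = 14.4000.
Prior odds = 17.5185/14.4000 = 1.2166, so P(H) = 1.2166/(1+1.2166) ≈ 0.55.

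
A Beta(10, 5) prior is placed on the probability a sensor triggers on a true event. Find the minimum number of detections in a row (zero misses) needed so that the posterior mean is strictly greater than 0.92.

After k detections and 0 misses the posterior is Beta(10+k, 5), with mean (10+k)/(10+5+k).
Set (10+k)/(15+k) > 0.92 and solve: k > (0.92·15 − 10)/(1 − 0.92) = 47.500.
The smallest integer exceeding 47.500 is 48, and checking k=48: (58)/(63) = 0.9206 > 0.92.

k = 48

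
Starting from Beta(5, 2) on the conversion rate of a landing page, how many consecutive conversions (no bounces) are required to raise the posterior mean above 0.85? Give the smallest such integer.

After k conversions and 0 bounces the posterior is Beta(5+k, 2), with mean (5+k)/(5+2+k).
Set (5+k)/(7+k) > 0.85 and solve: k > (0.85·7 − 5)/(1 − 0.85) = 6.333.
The smallest integer exceeding 6.333 is 7, and checking k=7: (12)/(14) = 0.8571 > 0.85.

k = 7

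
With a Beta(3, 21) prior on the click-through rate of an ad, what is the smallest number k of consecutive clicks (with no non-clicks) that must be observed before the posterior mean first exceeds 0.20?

k = 3

After k clicks and 0 non-clicks the posterior is Beta(3+k, 21), with mean (3+k)/(3+21+k).
Set (3+k)/(24+k) > 0.20 and solve: k > (0.20·24 − 3)/(1 − 0.20) = 2.250.
The smallest integer exceeding 2.250 is 3, and checking k=3: (6)/(27) = 0.2222 > 0.20.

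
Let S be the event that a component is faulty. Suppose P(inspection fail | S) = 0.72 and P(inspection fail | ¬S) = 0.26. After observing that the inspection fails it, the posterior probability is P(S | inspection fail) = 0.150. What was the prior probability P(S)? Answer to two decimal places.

P(S) = 0.06

Bayes' rule in odds form gives O(S|E) = O(S)·[P(E|S)/P(E|¬S)], hence O(S) = O(S|E)/LR.
Posterior odds = 0.150/(1−0.150) = 0.1765. LR = 0.72/0.26 = 2.7692.
Prior odds = 0.1765/2.7692 = 0.0637, so P(S) = 0.0637/(1+0.0637) ≈ 0.06.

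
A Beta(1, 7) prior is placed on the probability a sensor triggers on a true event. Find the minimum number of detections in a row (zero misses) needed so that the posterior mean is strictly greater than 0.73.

After k detections and 0 misses the posterior is Beta(1+k, 7), with mean (1+k)/(1+7+k).
Set (1+k)/(8+k) > 0.73 and solve: k > (0.73·8 − 1)/(1 − 0.73) = 17.926.
The smallest integer exceeding 17.926 is 18, and checking k=18: (19)/(26) = 0.7308 > 0.73.

k = 18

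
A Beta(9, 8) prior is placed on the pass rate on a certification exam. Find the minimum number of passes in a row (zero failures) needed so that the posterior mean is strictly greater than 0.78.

k = 20

After k passes and 0 failures the posterior is Beta(9+k, 8), with mean (9+k)/(9+8+k).
Set (9+k)/(17+k) > 0.78 and solve: k > (0.78·17 − 9)/(1 − 0.78) = 19.364.
The smallest integer exceeding 19.364 is 20.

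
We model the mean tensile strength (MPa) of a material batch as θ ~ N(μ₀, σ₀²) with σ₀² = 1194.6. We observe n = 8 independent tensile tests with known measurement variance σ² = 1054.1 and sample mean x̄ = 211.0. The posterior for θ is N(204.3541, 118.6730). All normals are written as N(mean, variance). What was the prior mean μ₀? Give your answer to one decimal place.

μ₀ = 144.1

The posterior mean is a precision-weighted average: μ_n = (τ₀μ₀ + τ_data·x̄)/(τ₀+τ_data), with τ₀=1/σ₀² and τ_data=n/σ².
Here τ₀ = 1/1194.6 = 0.000837 and τ_data = 8/1054.1 = 0.007589, so τ_n = 0.008426.
Rearranging for μ₀: μ₀ = (μ_n·τ_n − τ_data·x̄)/τ₀ = (204.3541·0.008426 − 0.007589·211.0) / 0.000837 = 0.120609/0.000837 ≈ 144.1.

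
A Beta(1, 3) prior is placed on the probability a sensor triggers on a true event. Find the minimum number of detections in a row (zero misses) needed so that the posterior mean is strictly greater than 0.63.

k = 5

After k detections and 0 misses the posterior is Beta(1+k, 3), with mean (1+k)/(1+3+k).
Set (1+k)/(4+k) > 0.63 and solve: k > (0.63·4 − 1)/(1 − 0.63) = 4.108.
The smallest integer exceeding 4.108 is 5, and checking k=5: (6)/(9) = 0.6667 > 0.63.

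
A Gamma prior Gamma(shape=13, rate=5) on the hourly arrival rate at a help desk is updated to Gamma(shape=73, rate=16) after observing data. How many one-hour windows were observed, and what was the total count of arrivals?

n = 11 one-hour windows with total 60 arrivals

Gamma–Poisson conjugacy: posterior shape = α + Σxᵢ, posterior rate = β + n.
Matching: Σxᵢ = 73 − 13 = 60 and n = 16 − 5 = 11.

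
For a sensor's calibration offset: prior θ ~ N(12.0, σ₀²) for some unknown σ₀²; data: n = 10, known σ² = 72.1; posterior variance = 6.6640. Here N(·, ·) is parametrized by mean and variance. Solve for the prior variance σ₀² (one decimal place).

σ₀² = 88.0

Posterior precision equals prior precision plus data precision: 1/σ_n² = 1/σ₀² + n/σ².
So 1/σ₀² = 1/6.6640 − 10/72.1 = 0.150060 − 0.138696 = 0.011364.
Hence σ₀² = 1/0.011364 ≈ 88.0.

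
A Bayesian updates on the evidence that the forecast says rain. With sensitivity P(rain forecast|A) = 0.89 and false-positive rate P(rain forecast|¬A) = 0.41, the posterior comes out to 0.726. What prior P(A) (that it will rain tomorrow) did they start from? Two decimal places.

P(A) = 0.55

In odds form, posterior odds = prior odds × likelihood ratio, so prior odds = posterior odds ÷ LR.
Posterior odds = 0.726/(1−0.726) = 2.6496. LR = 0.89/0.41 = 2.1707.
Prior odds = 2.6496/2.1707 = 1.2206, so P(A) = 1.2206/(1+1.2206) ≈ 0.55.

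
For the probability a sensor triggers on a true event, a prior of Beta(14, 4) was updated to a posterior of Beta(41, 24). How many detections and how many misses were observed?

Under Beta–binomial conjugacy the posterior parameters are (α+s, β+f).
Match parameters: s=41−14=27, f=24−4=20.

27 detections and 20 misses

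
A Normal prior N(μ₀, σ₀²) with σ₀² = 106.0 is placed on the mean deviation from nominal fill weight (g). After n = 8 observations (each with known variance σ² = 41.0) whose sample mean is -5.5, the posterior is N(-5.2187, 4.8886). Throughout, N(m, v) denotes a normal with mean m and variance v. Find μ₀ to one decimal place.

μ₀ = 0.6

With known observation variance, the Normal–Normal posterior has precision τ_n = τ₀ + n/σ² and mean μ_n = (τ₀μ₀ + (n/σ²)x̄)/τ_n.
Here τ₀ = 1/106.0 = 0.009434 and τ_data = 8/41.0 = 0.195122, so τ_n = 0.204556.
Rearranging for μ₀: μ₀ = (μ_n·τ_n − τ_data·x̄)/τ₀ = (-5.2187·0.204556 − 0.195122·-5.5) / 0.009434 = 0.005655/0.009434 ≈ 0.6.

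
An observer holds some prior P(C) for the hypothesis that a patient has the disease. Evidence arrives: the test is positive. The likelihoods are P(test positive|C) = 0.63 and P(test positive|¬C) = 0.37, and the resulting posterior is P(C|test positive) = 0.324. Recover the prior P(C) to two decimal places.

Bayes' rule in odds form gives O(C|E) = O(C)·[P(E|C)/P(E|¬C)], hence O(C) = O(C|E)/LR.
Posterior odds = 0.324/(1−0.324) = 0.4793. LR = 0.63/0.37 = 1.7027.
Prior odds = 0.4793/1.7027 = 0.2815, so P(C) = 0.2815/(1+0.2815) ≈ 0.22.

P(C) = 0.22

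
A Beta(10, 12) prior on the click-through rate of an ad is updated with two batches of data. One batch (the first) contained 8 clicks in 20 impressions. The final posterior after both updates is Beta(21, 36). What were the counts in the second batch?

3 clicks and 12 non-clicks

Sequential conjugate updates are equivalent to a single update on the pooled data, so total successes = posterior α − prior α and total failures = posterior β − prior β.
Total across both batches: 21−10=11 clicks, 36−12=24 non-clicks.
Subtract the first batch: 11−8=3 clicks and 24−12=12 non-clicks.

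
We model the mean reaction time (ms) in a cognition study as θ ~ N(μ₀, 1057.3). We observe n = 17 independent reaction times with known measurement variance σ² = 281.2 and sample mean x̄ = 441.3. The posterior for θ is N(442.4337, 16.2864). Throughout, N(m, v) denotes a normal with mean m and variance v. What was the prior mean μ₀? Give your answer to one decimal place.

μ₀ = 514.9

The posterior mean is a precision-weighted average: μ_n = (τ₀μ₀ + τ_data·x̄)/(τ₀+τ_data), with τ₀=1/σ₀² and τ_data=n/σ².
Here τ₀ = 1/1057.3 = 0.000946 and τ_data = 17/281.2 = 0.060455, so τ_n = 0.061401.
Rearranging for μ₀: μ₀ = (μ_n·τ_n − τ_data·x̄)/τ₀ = (442.4337·0.061401 − 0.060455·441.3) / 0.000946 = 0.487080/0.000946 ≈ 514.9.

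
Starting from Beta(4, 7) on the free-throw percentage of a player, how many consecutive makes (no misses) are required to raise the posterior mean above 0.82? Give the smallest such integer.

k = 28

After k makes and 0 misses the posterior is Beta(4+k, 7), with mean (4+k)/(4+7+k).
Set (4+k)/(11+k) > 0.82 and solve: k > (0.82·11 − 4)/(1 − 0.82) = 27.889.
The smallest integer exceeding 27.889 is 28.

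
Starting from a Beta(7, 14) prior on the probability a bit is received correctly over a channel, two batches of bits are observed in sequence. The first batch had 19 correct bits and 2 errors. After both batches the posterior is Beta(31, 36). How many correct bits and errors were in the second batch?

Because Beta–binomial updating is additive in the counts, the combined data contributed (α_post−α_prior, β_post−β_prior) successes and failures.
Total across both batches: 31−7=24 correct bits, 36−14=22 errors.
Subtract the first batch: 24−19=5 correct bits and 22−2=20 errors.

5 correct bits and 20 errors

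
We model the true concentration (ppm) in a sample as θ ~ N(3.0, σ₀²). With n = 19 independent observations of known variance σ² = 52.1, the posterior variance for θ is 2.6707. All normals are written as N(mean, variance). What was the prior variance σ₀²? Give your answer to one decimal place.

Posterior precision equals prior precision plus data precision: 1/σ_n² = 1/σ₀² + n/σ².
So 1/σ₀² = 1/2.6707 − 19/52.1 = 0.374434 − 0.364683 = 0.009751.
Hence σ₀² = 1/0.009751 ≈ 102.6.

σ₀² = 102.6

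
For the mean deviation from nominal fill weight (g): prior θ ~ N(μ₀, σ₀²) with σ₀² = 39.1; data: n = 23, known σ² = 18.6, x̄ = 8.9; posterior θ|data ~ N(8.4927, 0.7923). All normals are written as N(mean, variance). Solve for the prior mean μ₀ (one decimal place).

μ₀ = -11.2

The posterior mean is a precision-weighted average: μ_n = (τ₀μ₀ + τ_data·x̄)/(τ₀+τ_data), with τ₀=1/σ₀² and τ_data=n/σ².
Here τ₀ = 1/39.1 = 0.025575 and τ_data = 23/18.6 = 1.236559, so τ_n = 1.262134.
Rearranging for μ₀: μ₀ = (μ_n·τ_n − τ_data·x̄)/τ₀ = (8.4927·1.262134 − 1.236559·8.9) / 0.025575 = -0.286450/0.025575 ≈ -11.2.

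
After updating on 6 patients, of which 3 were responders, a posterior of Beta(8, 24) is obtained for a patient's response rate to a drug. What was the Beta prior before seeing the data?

Under Beta–binomial conjugacy the posterior parameters are (α+s, β+f).
Subtract the data counts: 8−3=5, 24−3=21.

Beta(5, 21)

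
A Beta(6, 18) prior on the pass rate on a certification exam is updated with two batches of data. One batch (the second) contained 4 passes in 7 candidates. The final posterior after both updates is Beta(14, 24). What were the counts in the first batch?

4 passes and 3 failures

Sequential conjugate updates are equivalent to a single update on the pooled data, so total successes = posterior α − prior α and total failures = posterior β − prior β.
Total across both batches: 14−6=8 passes, 24−18=6 failures.
Subtract the second batch: 8−4=4 passes and 6−3=3 failures.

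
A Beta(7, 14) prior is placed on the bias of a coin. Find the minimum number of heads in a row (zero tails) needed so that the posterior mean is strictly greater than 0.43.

k = 4

After k heads and 0 tails the posterior is Beta(7+k, 14), with mean (7+k)/(7+14+k).
Set (7+k)/(21+k) > 0.43 and solve: k > (0.43·21 − 7)/(1 − 0.43) = 3.561.
The smallest integer exceeding 3.561 is 4, and checking k=4: (11)/(25) = 0.4400 > 0.43.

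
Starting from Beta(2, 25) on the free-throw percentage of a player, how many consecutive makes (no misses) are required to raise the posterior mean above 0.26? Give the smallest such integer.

k = 7

After k makes and 0 misses the posterior is Beta(2+k, 25), with mean (2+k)/(2+25+k).
Set (2+k)/(27+k) > 0.26 and solve: k > (0.26·27 − 2)/(1 − 0.26) = 6.784.
The smallest integer exceeding 6.784 is 7, and checking k=7: (9)/(34) = 0.2647 > 0.26.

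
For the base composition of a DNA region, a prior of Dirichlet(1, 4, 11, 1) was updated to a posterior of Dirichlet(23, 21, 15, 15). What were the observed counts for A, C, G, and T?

counts (22, 17, 4, 14)

For a Dirichlet(α) prior with multinomial counts c, the posterior is Dirichlet(α + c) componentwise.
Counts are posterior − prior componentwise: 23−1=22, 21−4=17, 15−11=4, 15−1=14.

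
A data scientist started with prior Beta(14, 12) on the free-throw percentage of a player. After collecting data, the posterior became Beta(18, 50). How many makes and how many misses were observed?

4 makes and 38 misses

Beta is conjugate to the binomial likelihood: posterior = Beta(α+s, β+f).
So s = 18 − 14 = 4 and f = 50 − 12 = 38.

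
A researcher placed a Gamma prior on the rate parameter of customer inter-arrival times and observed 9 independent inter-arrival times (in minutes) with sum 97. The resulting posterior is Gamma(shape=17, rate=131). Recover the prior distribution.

For an exponential likelihood with a Gamma(α, β) prior on the rate, n observations with total T give posterior Gamma(α+n, β+T).
So α = 17 − 9 = 8 and β = 131 − 97 = 34.

Gamma(shape=8, rate=34)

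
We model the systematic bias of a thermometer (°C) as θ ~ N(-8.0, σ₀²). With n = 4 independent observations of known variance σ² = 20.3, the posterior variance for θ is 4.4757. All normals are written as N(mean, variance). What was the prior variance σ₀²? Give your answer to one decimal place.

σ₀² = 37.9

Posterior precision equals prior precision plus data precision: 1/σ_n² = 1/σ₀² + n/σ².
So 1/σ₀² = 1/4.4757 − 4/20.3 = 0.223429 − 0.197044 = 0.026385.
Hence σ₀² = 1/0.026385 ≈ 37.9.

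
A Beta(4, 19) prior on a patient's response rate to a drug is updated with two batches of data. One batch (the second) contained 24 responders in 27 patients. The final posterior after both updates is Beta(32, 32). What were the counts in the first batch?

Sequential conjugate updates are equivalent to a single update on the pooled data, so total successes = posterior α − prior α and total failures = posterior β − prior β.
Total across both batches: 32−4=28 responders, 32−19=13 non-responders.
Subtract the second batch: 28−24=4 responders and 13−3=10 non-responders.

4 responders and 10 non-responders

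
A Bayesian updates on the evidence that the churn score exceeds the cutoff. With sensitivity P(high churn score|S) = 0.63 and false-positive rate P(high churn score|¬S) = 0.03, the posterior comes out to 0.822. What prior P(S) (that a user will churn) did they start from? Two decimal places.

P(S) = 0.18

Bayes' rule in odds form gives O(S|E) = O(S)·[P(E|S)/P(E|¬S)], hence O(S) = O(S|E)/LR.
Posterior odds = 0.822/(1−0.822) = 4.6180. LR = 0.63/0.03 = 21.0000.
Prior odds = 4.6180/21.0000 = 0.2199, so P(S) = 0.2199/(1+0.2199) ≈ 0.18.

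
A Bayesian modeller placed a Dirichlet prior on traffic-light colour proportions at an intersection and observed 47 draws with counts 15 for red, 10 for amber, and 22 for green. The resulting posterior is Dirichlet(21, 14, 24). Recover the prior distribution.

For a Dirichlet(α) prior with multinomial counts c, the posterior is Dirichlet(α + c) componentwise.
Subtract each count from the matching posterior parameter: 21−15=6, 14−10=4, 24−22=2.

Dirichlet(6, 4, 2)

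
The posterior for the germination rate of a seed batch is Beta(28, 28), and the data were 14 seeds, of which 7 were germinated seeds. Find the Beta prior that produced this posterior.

A Beta(a, b) prior with s successes and f failures in binomial data gives a Beta(a+s, b+f) posterior.
So a = 28 − 7 = 21 and b = 28 − 7 = 21.

Beta(21, 21)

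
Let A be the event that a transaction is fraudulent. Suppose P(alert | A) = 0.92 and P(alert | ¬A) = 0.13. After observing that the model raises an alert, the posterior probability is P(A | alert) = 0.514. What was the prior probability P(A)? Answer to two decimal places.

Bayes' rule in odds form gives O(A|E) = O(A)·[P(E|A)/P(E|¬A)], hence O(A) = O(A|E)/LR.
Posterior odds = 0.514/(1−0.514) = 1.0576. LR = 0.92/0.13 = 7.0769.
Prior odds = 1.0576/7.0769 = 0.1494, so P(A) = 0.1494/(1+0.1494) ≈ 0.13.

P(A) = 0.13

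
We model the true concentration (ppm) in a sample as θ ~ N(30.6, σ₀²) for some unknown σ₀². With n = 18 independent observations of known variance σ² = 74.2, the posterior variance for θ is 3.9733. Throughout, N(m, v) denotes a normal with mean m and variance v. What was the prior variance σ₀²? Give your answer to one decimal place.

σ₀² = 110.0

Posterior precision equals prior precision plus data precision: 1/σ_n² = 1/σ₀² + n/σ².
So 1/σ₀² = 1/3.9733 − 18/74.2 = 0.251680 − 0.242588 = 0.009092.
Hence σ₀² = 1/0.009092 ≈ 110.0.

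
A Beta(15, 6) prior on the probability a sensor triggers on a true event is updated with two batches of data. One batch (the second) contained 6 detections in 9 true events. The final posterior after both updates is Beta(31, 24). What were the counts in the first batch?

10 detections and 15 misses

Sequential conjugate updates are equivalent to a single update on the pooled data, so total successes = posterior α − prior α and total failures = posterior β − prior β.
Total across both batches: 31−15=16 detections, 24−6=18 misses.
Subtract the second batch: 16−6=10 detections and 18−3=15 misses.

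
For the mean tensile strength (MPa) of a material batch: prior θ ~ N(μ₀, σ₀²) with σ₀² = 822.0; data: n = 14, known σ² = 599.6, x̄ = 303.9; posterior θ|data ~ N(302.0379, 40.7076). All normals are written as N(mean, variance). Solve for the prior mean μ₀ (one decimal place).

The posterior mean is a precision-weighted average: μ_n = (τ₀μ₀ + τ_data·x̄)/(τ₀+τ_data), with τ₀=1/σ₀² and τ_data=n/σ².
Here τ₀ = 1/822.0 = 0.001217 and τ_data = 14/599.6 = 0.023349, so τ_n = 0.024566.
Rearranging for μ₀: μ₀ = (μ_n·τ_n − τ_data·x̄)/τ₀ = (302.0379·0.024566 − 0.023349·303.9) / 0.001217 = 0.324102/0.001217 ≈ 266.3.

μ₀ = 266.3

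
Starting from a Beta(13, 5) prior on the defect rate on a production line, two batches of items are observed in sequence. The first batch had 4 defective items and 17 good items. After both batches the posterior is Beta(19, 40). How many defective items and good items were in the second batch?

Because Beta–binomial updating is additive in the counts, the combined data contributed (α_post−α_prior, β_post−β_prior) successes and failures.
Total across both batches: 19−13=6 defective items, 40−5=35 good items.
Subtract the first batch: 6−4=2 defective items and 35−17=18 good items.

2 defective items and 18 good items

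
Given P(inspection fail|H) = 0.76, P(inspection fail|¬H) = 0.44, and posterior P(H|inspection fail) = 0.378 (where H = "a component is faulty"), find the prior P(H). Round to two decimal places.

P(H) = 0.26

In odds form, posterior odds = prior odds × likelihood ratio, so prior odds = posterior odds ÷ LR.
Posterior odds = 0.378/(1−0.378) = 0.6077. LR = 0.76/0.44 = 1.7273.
Prior odds = 0.6077/1.7273 = 0.3518, so P(H) = 0.3518/(1+0.3518) ≈ 0.26.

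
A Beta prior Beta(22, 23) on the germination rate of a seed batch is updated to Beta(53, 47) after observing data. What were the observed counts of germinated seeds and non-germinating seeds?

31 germinated seeds and 24 non-germinating seeds

Under Beta–binomial conjugacy the posterior parameters are (α+s, β+f).
Match parameters: s=53−22=31, f=47−23=24.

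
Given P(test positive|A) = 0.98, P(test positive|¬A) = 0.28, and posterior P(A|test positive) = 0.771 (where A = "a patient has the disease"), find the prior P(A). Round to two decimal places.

In odds form, posterior odds = prior odds × likelihood ratio, so prior odds = posterior odds ÷ LR.
Posterior odds = 0.771/(1−0.771) = 3.3668. LR = 0.98/0.28 = 3.5000.
Prior odds = 3.3668/3.5000 = 0.9619, so P(A) = 0.9619/(1+0.9619) ≈ 0.49.

P(A) = 0.49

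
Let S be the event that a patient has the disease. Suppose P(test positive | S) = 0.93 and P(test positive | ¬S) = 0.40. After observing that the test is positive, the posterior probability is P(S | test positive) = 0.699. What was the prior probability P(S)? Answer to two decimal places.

P(S) = 0.50

In odds form, posterior odds = prior odds × likelihood ratio, so prior odds = posterior odds ÷ LR.
Posterior odds = 0.699/(1−0.699) = 2.3223. LR = 0.93/0.40 = 2.3250.
Prior odds = 2.3223/2.3250 = 0.9988, so P(S) = 0.9988/(1+0.9988) ≈ 0.50.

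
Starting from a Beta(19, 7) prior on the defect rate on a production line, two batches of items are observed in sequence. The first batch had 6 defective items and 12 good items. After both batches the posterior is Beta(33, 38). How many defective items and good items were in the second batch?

8 defective items and 19 good items

Sequential conjugate updates are equivalent to a single update on the pooled data, so total successes = posterior α − prior α and total failures = posterior β − prior β.
Total across both batches: 33−19=14 defective items, 38−7=31 good items.
Subtract the first batch: 14−6=8 defective items and 31−12=19 good items.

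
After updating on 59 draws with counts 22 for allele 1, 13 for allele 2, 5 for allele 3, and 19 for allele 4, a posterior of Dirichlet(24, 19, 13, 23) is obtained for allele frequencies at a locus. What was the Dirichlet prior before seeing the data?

For a Dirichlet(α) prior with multinomial counts c, the posterior is Dirichlet(α + c) componentwise.
Subtract each count from the matching posterior parameter: 24−22=2, 19−13=6, 13−5=8, 23−19=4.

Dirichlet(2, 6, 8, 4)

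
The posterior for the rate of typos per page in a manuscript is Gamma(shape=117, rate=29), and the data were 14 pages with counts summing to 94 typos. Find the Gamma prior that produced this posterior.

Gamma–Poisson conjugacy: posterior shape = α + Σxᵢ, posterior rate = β + n.
So α = 117 − 94 = 23 and β = 29 − 14 = 15.

Gamma(shape=23, rate=15)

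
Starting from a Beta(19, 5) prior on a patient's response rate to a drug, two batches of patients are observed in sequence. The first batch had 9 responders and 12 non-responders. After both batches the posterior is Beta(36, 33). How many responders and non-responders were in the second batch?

8 responders and 16 non-responders

Because Beta–binomial updating is additive in the counts, the combined data contributed (α_post−α_prior, β_post−β_prior) successes and failures.
Total across both batches: 36−19=17 responders, 33−5=28 non-responders.
Subtract the first batch: 17−9=8 responders and 28−12=16 non-responders.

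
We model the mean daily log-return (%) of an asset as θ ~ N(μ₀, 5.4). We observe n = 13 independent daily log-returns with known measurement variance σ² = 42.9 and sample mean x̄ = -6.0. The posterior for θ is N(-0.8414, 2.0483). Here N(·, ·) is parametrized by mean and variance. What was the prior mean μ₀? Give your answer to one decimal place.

The posterior mean is a precision-weighted average: μ_n = (τ₀μ₀ + τ_data·x̄)/(τ₀+τ_data), with τ₀=1/σ₀² and τ_data=n/σ².
Here τ₀ = 1/5.4 = 0.185185 and τ_data = 13/42.9 = 0.303030, so τ_n = 0.488215.
Rearranging for μ₀: μ₀ = (μ_n·τ_n − τ_data·x̄)/τ₀ = (-0.8414·0.488215 − 0.303030·-6.0) / 0.185185 = 1.407396/0.185185 ≈ 7.6.

μ₀ = 7.6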